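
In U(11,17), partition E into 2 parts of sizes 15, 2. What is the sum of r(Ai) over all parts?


r(Ai) = min(|Ai|, 11) for each part.
Sum = min(15,11) + min(2,11)
    = 11 + 2
    = 13.

13


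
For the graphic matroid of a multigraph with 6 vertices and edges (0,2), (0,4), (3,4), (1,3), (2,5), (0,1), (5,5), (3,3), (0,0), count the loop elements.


In a graphic matroid, a loop is a self-loop edge (u,u) with rank 0.
Examining all 9 edges for self-loops...
Self-loops found: (5,5), (3,3), (0,0)
Number of loops = 3.

3


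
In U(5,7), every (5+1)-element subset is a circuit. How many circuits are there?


In U(5,7), circuits are the (6)-element subsets.
Any set of 6 elements is dependent, and removing any one element gives
an independent set of size 5, so it is a minimal dependent set.
Number of circuits = C(7,6) = 7! / (6! * 1!) = 7.

7


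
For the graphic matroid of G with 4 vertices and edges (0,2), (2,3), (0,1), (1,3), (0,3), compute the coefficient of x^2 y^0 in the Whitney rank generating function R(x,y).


R(x,y) = sum over A in 2^E of x^(r(E)-r(A)) * y^(|A|-r(A)).
G has 4 vertices, 5 edges. r(E) = 3.
Enumerate all 2^5 = 32 subsets.
Count subsets with r(E)-r(A)=2 and |A|-r(A)=0: 5.

5


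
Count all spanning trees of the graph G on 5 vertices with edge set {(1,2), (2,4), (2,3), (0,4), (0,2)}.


By Kirchhoff's matrix tree theorem, the number of spanning trees equals
the determinant of any cofactor of the Laplacian matrix L.
G has 5 vertices and 5 edges.
Computing the (4 x 4) cofactor determinant gives 3.

3


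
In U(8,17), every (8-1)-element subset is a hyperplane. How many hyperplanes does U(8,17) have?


Hyperplanes of U(8,17) are flats of rank 7.
In a uniform matroid, these are exactly the (7)-element subsets.
Count = C(17,7) = 17! / (7! * 10!) = 19448.

19448


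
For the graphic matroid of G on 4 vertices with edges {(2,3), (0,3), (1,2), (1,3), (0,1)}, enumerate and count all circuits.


A circuit in a graphic matroid = edge set of a simple cycle.
G has 4 vertices and 5 edges.
Enumerating all minimal edge subsets forming cycles...
Total circuits found: 3.

3


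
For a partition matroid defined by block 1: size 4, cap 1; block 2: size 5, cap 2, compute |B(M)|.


A basis picks exactly ci elements from block i.
Number of bases = product of C(|Si|, ci).
= C(4,1) * C(5,2)
= 4 * 10
= 40.

40


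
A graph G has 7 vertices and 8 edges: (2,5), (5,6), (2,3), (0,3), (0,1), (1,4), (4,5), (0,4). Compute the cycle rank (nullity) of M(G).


Cycle rank (nullity) = |E| - r(M) = |E| - (|V| - c).
|E| = 8, |V| = 7, c = 1.
Nullity = 8 - (7 - 1) = 8 - 6 = 2.

2


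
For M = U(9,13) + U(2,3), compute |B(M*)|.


(M1+M2)* = M1* + M2*.
M1* = U(4,13), bases: C(13,4) = 715.
M2* = U(1,3), bases: C(3,1) = 3.
|B(M*)| = 715 * 3 = 2145.

2145


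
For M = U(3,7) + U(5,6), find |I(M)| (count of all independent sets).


For a direct sum, |I(M1+M2)| = |I(M1)| * |I(M2)|.
|I(U(3,7))| = sum C(7,k) for k=0..3 = 64.
|I(U(5,6))| = sum C(6,k) for k=0..5 = 63.
Total = 64 * 63 = 4032.

4032


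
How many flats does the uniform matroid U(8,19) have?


Flats of U(8,19): every subset of size < 8 is a flat, plus E itself.
Count = C(19,0) + C(19,1) + C(19,2) + C(19,3) + C(19,4) + C(19,5) + C(19,6) + C(19,7) + 1
     = 1 + 19 + 171 + 969 + 3876 + 11628 + 27132 + 50388 + 1
     = 94185.

94185


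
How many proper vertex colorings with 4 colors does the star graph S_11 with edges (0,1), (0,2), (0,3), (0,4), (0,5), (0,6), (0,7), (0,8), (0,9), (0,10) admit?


P(tree, k) = k * (k-1)^(10) for any tree on 11 vertices.
P(4) = 4 * 3^10 = 4 * 59049 = 236196.

236196


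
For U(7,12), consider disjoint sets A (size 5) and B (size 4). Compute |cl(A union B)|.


|A union B| = 5 + 4 = 9 (disjoint).
In U(7,12), cl(S) = S if |S| < 7, else cl(S) = E.
Since 9 >= 7, cl(A union B) = E.
|cl(A union B)| = 12.

12


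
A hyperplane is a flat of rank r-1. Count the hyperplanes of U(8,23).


Hyperplanes of U(8,23) are flats of rank 7.
In a uniform matroid, these are exactly the (7)-element subsets.
Count = C(23,7) = 245157.

245157


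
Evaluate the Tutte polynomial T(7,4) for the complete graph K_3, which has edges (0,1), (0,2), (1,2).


T(K_3; x,y) = x^2 + x + y.
T(7,4) = 49 + 7 + 4 = 60.

60


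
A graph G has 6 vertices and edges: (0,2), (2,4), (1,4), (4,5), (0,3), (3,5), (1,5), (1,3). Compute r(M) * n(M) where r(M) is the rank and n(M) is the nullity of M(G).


r(M) = |V| - c = 6 - 1 = 5.
nullity = |E| - r(M) = 8 - 5 = 3.
Product = 5 * 3 = 15.

15


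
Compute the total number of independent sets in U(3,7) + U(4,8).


For a direct sum, |I(M1+M2)| = |I(M1)| * |I(M2)|.
|I(U(3,7))| = sum C(7,k) for k=0..3 = 64.
|I(U(4,8))| = sum C(8,k) for k=0..4 = 163.
Total = 64 * 163 = 10432.

10432


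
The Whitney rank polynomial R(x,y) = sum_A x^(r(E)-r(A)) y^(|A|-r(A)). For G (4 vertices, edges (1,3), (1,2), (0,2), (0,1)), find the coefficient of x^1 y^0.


R(x,y) = sum over A in 2^E of x^(r(E)-r(A)) * y^(|A|-r(A)).
G has 4 vertices, 4 edges. r(E) = 3.
Enumerate all 2^4 = 16 subsets.
Count subsets with r(E)-r(A)=1 and |A|-r(A)=0: 6.

6


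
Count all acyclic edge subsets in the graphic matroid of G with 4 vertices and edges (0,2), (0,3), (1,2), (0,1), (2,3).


An independent set in a graphic matroid is an acyclic edge subset.
G has 4 vertices and 5 edges.
Enumerate all 2^5 = 32 subsets, checking for acyclicity.
Total independent sets = 24.

24


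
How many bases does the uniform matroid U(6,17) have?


Bases of U(6,17) are all 6-element subsets of the 17-element ground set.
Number of bases = C(17,6).
(17 choose 6) = 12376.

12376


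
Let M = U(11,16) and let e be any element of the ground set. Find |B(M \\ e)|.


Deleting e from U(11,16) gives U(11,15) since n > r.
Bases of U(11,15) = (15 choose 11) = 1365.

1365


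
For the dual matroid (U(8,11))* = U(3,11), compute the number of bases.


The dual of U(r,n) is U(n-r, n) = U(3,11).
Bases of U(3,11) are all (3)-element subsets.
|B(M*)| = C(11,3) = 11! / (3! * 8!) = 165.

165


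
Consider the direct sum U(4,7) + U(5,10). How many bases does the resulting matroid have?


Bases of a direct sum M1 + M2: |B| = |B(M1)| * |B(M2)|.
|B(U(4,7))| = C(7,4) = 35.
|B(U(5,10))| = C(10,5) = 252.
Total bases = 35 * 252 = 8820.

8820


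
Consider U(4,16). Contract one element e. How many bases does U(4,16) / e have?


Contracting e from U(4,16) gives U(3,15).
Bases of U(3,15) = (15 choose 3) = 455.

455


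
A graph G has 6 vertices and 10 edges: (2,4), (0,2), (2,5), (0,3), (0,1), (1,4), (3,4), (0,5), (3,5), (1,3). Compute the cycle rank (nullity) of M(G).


Cycle rank (nullity) = |E| - r(M) = |E| - (|V| - c).
|E| = 10, |V| = 6, c = 1.
Nullity = 10 - (6 - 1) = 10 - 5 = 5.

5


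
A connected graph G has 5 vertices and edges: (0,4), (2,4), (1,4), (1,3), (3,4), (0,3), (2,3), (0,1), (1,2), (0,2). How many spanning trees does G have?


By Kirchhoff's matrix tree theorem, the number of spanning trees equals
the determinant of any cofactor of the Laplacian matrix L.
G has 5 vertices and 10 edges.
Computing the (4 x 4) cofactor determinant gives 125.

125


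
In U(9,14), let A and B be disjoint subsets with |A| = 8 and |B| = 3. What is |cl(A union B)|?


|A union B| = 8 + 3 = 11 (disjoint).
In U(9,14), cl(S) = S if |S| < 9, else cl(S) = E.
Since 11 >= 9, cl(A union B) = E.
|cl(A union B)| = 14.

14


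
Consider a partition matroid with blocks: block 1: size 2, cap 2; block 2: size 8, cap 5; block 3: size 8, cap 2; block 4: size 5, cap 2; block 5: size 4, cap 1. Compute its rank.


Rank of a partition matroid = sum of min(|Si|, ci) for each block.
= min(2,2) + min(8,5) + min(8,2) + min(5,2) + min(4,1)
= 2 + 5 + 2 + 2 + 1
= 12.

12


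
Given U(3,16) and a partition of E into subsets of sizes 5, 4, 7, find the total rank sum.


r(Ai) = min(|Ai|, 3) for each part.
Sum = min(5,3) + min(4,3) + min(7,3)
    = 3 + 3 + 3
    = 9.

9


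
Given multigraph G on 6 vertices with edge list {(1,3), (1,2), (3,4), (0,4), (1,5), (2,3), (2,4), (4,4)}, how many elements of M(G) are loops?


In a graphic matroid, a loop is a self-loop edge (u,u) with rank 0.
Examining all 8 edges for self-loops...
Self-loops found: (4,4)
Number of loops = 1.

1


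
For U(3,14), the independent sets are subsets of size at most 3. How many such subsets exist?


Independent sets of U(3,14) are all subsets of size <= 3.
Count = C(14,0) + C(14,1) + C(14,2) + C(14,3)
     = 1 + 14 + 91 + 364
     = 470.

470


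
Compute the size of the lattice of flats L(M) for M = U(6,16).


Flats of U(6,16): every subset of size < 6 is a flat, plus E itself.
Count = (16 choose 0) + (16 choose 1) + (16 choose 2) + (16 choose 3) + (16 choose 4) + (16 choose 5) + 1
     = 1 + 16 + 120 + 560 + 1820 + 4368 + 1
     = 6886.

6886


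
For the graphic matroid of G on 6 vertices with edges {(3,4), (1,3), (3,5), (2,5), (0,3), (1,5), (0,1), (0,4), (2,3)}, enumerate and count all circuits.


A circuit in a graphic matroid = edge set of a simple cycle.
G has 6 vertices and 9 edges.
Enumerating all minimal edge subsets forming cycles...
Total circuits found: 10.

10


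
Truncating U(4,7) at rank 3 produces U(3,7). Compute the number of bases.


Truncating U(4,7) to rank 3 gives U(3,7).
Bases of U(3,7) are all 3-element subsets of 7 elements.
Number of bases = C(7,3) = 7! / (3! * 4!) = 35.

35


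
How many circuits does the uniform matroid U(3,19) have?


In U(3,19), circuits are the (4)-element subsets.
Any set of 4 elements is dependent, and removing any one element gives
an independent set of size 3, so it is a minimal dependent set.
Number of circuits = C(19,4) = (19 * 18 * 17 * 16) / (1 * 2 * 3 * 4) = 3876.

3876


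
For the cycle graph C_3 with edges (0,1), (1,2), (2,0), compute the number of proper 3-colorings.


P(C_3, k) = (k-1)^3 + (-1)^3*(k-1).
P(3) = (2)^3 - 2
= 8 - 2 = 6.

6


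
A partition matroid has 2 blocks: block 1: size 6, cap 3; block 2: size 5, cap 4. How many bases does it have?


A basis picks exactly ci elements from block i.
Number of bases = product of C(|Si|, ci).
= C(6,3) * C(5,4)
= 20 * 5
= 100.

100


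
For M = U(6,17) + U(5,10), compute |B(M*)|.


(M1+M2)* = M1* + M2*.
M1* = U(11,17), bases: C(17,11) = 12376.
M2* = U(5,10), bases: C(10,5) = 252.
|B(M*)| = 12376 * 252 = 3118752.

3118752


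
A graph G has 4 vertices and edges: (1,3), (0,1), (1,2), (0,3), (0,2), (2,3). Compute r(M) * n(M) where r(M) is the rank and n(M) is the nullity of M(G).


r(M) = |V| - c = 4 - 1 = 3.
nullity = |E| - r(M) = 6 - 3 = 3.
Product = 3 * 3 = 9.

9


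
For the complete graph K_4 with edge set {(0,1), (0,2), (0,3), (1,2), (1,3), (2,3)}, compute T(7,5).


T(K_4; x,y) = x^3 + 3x^2 + 4xy + 2x + y^3 + 3y^2 + 2y.
Substituting x=7, y=5:
= 343 + 147 + 140 + 14 + 125 + 75 + 10
= 854.

854


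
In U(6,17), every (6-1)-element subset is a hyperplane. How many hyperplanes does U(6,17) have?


Hyperplanes of U(6,17) are flats of rank 5.
In a uniform matroid, these are exactly the (5)-element subsets.
Count = C(17,5) = 6188.

6188


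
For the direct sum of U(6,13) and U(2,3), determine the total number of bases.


Bases of a direct sum M1 + M2: |B| = |B(M1)| * |B(M2)|.
|B(U(6,13))| = C(13,6) = 1716.
|B(U(2,3))| = C(3,2) = 3.
Total bases = 1716 * 3 = 5148.

5148


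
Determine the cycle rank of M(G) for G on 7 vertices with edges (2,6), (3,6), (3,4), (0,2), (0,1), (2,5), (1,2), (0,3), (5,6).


Cycle rank (nullity) = |E| - r(M) = |E| - (|V| - c).
|E| = 9, |V| = 7, c = 1.
Nullity = 9 - (7 - 1) = 9 - 6 = 3.

3


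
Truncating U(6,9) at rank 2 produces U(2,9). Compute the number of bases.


Truncating U(6,9) to rank 2 gives U(2,9).
Bases of U(2,9) are all 2-element subsets of 9 elements.
Number of bases = C(9,2) = 9! / (2! * 7!) = 36.

36


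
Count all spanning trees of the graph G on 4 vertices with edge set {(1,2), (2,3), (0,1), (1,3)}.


By Kirchhoff's matrix tree theorem, the number of spanning trees equals
the determinant of any cofactor of the Laplacian matrix L.
G has 4 vertices and 4 edges.
Computing the (3 x 3) cofactor determinant gives 3.

3


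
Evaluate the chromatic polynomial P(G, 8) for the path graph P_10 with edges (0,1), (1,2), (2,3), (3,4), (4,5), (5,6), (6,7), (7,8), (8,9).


P(P_10, k) = k * (k-1)^(9).
P(8) = 8 * 7^9 = 8 * 40353607 = 322828856.

322828856


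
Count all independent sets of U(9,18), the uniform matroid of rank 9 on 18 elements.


Independent sets of U(9,18) are all subsets of size <= 9.
Count = C(18,0) + C(18,1) + C(18,2) + C(18,3) + C(18,4) + C(18,5) + C(18,6) + C(18,7) + C(18,8) + C(18,9)
     = 1 + 18 + 153 + 816 + 3060 + 8568 + 18564 + 31824 + 43758 + 48620
     = 155382.

155382


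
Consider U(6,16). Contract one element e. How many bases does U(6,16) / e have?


Contracting e from U(6,16) gives U(5,15).
Bases of U(5,15) = (15 choose 5) = 3003.

3003


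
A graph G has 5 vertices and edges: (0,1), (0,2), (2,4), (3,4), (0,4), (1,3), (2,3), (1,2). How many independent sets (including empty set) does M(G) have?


An independent set in a graphic matroid is an acyclic edge subset.
G has 5 vertices and 8 edges.
Enumerate all 2^8 = 256 subsets, checking for acyclicity.
Total independent sets = 134.

134


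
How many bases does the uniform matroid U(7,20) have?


Bases of U(7,20) are all 7-element subsets of the 20-element ground set.
Number of bases = C(20,7).
(20 choose 7) = 77520.

77520


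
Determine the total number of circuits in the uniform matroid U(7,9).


In U(7,9), circuits are the (8)-element subsets.
Any set of 8 elements is dependent, and removing any one element gives
an independent set of size 7, so it is a minimal dependent set.
Number of circuits = C(9,8) = 9! / (8! * 1!) = 9.

9


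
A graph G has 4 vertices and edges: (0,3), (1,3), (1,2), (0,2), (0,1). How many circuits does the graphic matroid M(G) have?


A circuit in a graphic matroid = edge set of a simple cycle.
G has 4 vertices and 5 edges.
Enumerating all minimal edge subsets forming cycles...
Total circuits found: 3.

3


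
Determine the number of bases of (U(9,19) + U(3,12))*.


(M1+M2)* = M1* + M2*.
M1* = U(10,19), bases: C(19,10) = 92378.
M2* = U(9,12), bases: C(12,9) = 220.
|B(M*)| = 92378 * 220 = 20323160.

20323160


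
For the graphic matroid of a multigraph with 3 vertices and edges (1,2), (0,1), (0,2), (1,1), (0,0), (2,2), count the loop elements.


In a graphic matroid, a loop is a self-loop edge (u,u) with rank 0.
Examining all 6 edges for self-loops...
Self-loops found: (1,1), (0,0), (2,2)
Number of loops = 3.

3


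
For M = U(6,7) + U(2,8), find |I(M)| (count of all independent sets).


For a direct sum, |I(M1+M2)| = |I(M1)| * |I(M2)|.
|I(U(6,7))| = sum C(7,k) for k=0..6 = 127.
|I(U(2,8))| = sum C(8,k) for k=0..2 = 37.
Total = 127 * 37 = 4699.

4699


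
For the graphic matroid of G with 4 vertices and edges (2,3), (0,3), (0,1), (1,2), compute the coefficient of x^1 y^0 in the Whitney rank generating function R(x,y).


R(x,y) = sum over A in 2^E of x^(r(E)-r(A)) * y^(|A|-r(A)).
G has 4 vertices, 4 edges. r(E) = 3.
Enumerate all 2^4 = 16 subsets.
Count subsets with r(E)-r(A)=1 and |A|-r(A)=0: 6.

6


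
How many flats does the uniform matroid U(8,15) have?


Flats of U(8,15): every subset of size < 8 is a flat, plus E itself.
Count = (15 choose 0) + (15 choose 1) + (15 choose 2) + (15 choose 3) + (15 choose 4) + (15 choose 5) + (15 choose 6) + (15 choose 7) + 1
     = 1 + 15 + 105 + 455 + 1365 + 3003 + 5005 + 6435 + 1
     = 16385.

16385


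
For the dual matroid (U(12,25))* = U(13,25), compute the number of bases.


The dual of U(r,n) is U(n-r, n) = U(13,25).
Bases of U(13,25) are all (13)-element subsets.
|B(M*)| = C(25,13) = 5200300.

5200300


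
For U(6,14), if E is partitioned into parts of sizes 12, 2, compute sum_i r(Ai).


r(Ai) = min(|Ai|, 6) for each part.
Sum = min(12,6) + min(2,6)
    = 6 + 2
    = 8.

8


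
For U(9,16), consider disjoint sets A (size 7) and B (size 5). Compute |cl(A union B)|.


|A union B| = 7 + 5 = 12 (disjoint).
In U(9,16), cl(S) = S if |S| < 9, else cl(S) = E.
Since 12 >= 9, cl(A union B) = E.
|cl(A union B)| = 16.

16


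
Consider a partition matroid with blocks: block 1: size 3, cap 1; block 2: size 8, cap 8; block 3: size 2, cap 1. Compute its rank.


Rank of a partition matroid = sum of min(|Si|, ci) for each block.
= min(3,1) + min(8,8) + min(2,1)
= 1 + 8 + 1
= 10.

10


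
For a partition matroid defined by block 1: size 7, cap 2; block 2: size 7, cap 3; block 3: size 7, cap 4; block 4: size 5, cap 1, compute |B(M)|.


A basis picks exactly ci elements from block i.
Number of bases = product of C(|Si|, ci).
= C(7,2) * C(7,3) * C(7,4) * C(5,1)
= 21 * 35 * 35 * 5
= 128625.

128625


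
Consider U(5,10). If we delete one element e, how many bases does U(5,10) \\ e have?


Deleting e from U(5,10) gives U(5,9) since n > r.
Bases of U(5,9) = C(9,5) = 9! / (5! * 4!) = 126.

126


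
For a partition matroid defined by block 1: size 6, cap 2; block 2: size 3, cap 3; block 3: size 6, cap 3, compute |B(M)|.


A basis picks exactly ci elements from block i.
Number of bases = product of C(|Si|, ci).
= C(6,2) * C(3,3) * C(6,3)
= 15 * 1 * 20
= 300.

300


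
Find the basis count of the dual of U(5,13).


The dual of U(r,n) is U(n-r, n) = U(8,13).
Bases of U(8,13) are all (8)-element subsets.
|B(M*)| = C(13,8) = 13! / (8! * 5!) = 1287.

1287


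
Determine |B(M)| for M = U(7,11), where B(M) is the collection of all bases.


Bases of U(7,11) are all 7-element subsets of the 11-element ground set.
Number of bases = C(11,7).
C(11,7) = 11! / (7! * 4!) = 330.

330


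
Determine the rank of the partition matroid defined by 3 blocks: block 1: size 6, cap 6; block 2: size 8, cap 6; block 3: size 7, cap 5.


Rank of a partition matroid = sum of min(|Si|, ci) for each block.
= min(6,6) + min(8,6) + min(7,5)
= 6 + 6 + 5
= 17.

17


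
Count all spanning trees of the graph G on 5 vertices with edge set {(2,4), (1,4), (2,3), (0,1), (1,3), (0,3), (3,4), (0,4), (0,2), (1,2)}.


By Kirchhoff's matrix tree theorem, the number of spanning trees equals
the determinant of any cofactor of the Laplacian matrix L.
G has 5 vertices and 10 edges.
Computing the (4 x 4) cofactor determinant gives 125.

125


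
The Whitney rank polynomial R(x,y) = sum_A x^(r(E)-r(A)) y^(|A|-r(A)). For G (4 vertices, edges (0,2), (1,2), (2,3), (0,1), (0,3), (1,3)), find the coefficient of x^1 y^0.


R(x,y) = sum over A in 2^E of x^(r(E)-r(A)) * y^(|A|-r(A)).
G has 4 vertices, 6 edges. r(E) = 3.
Enumerate all 2^6 = 64 subsets.
Count subsets with r(E)-r(A)=1 and |A|-r(A)=0: 15.

15


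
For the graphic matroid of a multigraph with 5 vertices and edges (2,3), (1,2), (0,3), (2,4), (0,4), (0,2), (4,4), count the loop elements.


In a graphic matroid, a loop is a self-loop edge (u,u) with rank 0.
Examining all 7 edges for self-loops...
Self-loops found: (4,4)
Number of loops = 1.

1


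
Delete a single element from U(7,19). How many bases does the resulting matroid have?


Deleting e from U(7,19) gives U(7,18) since n > r.
Bases of U(7,18) = (18 choose 7) = 31824.

31824


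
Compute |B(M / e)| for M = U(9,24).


Contracting e from U(9,24) gives U(8,23).
Bases of U(8,23) = C(23,8) = 490314.

490314


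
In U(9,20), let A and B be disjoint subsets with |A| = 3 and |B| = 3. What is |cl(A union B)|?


|A union B| = 3 + 3 = 6 (disjoint).
In U(9,20), cl(S) = S if |S| < 9, else cl(S) = E.
Since 6 < 9, cl(A union B) = A union B.
|cl(A union B)| = 6.

6


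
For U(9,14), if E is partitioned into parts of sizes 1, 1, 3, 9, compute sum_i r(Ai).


r(Ai) = min(|Ai|, 9) for each part.
Sum = min(1,9) + min(1,9) + min(3,9) + min(9,9)
    = 1 + 1 + 3 + 9
    = 14.

14


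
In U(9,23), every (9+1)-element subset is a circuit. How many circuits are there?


In U(9,23), circuits are the (10)-element subsets.
Any set of 10 elements is dependent, and removing any one element gives
an independent set of size 9, so it is a minimal dependent set.
Number of circuits = C(23,10) = 1144066.

1144066


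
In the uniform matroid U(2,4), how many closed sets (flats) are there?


Flats of U(2,4): every subset of size < 2 is a flat, plus E itself.
Count = (4 choose 0) + (4 choose 1) + 1
     = 1 + 4 + 1
     = 6.

6


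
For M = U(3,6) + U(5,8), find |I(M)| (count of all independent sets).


For a direct sum, |I(M1+M2)| = |I(M1)| * |I(M2)|.
|I(U(3,6))| = sum C(6,k) for k=0..3 = 42.
|I(U(5,8))| = sum C(8,k) for k=0..5 = 219.
Total = 42 * 219 = 9198.

9198


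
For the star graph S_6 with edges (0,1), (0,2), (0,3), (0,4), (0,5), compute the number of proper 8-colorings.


P(tree, k) = k * (k-1)^(5) for any tree on 6 vertices.
P(8) = 8 * 7^5 = 8 * 16807 = 134456.

134456


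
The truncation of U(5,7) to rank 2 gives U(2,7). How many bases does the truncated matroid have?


Truncating U(5,7) to rank 2 gives U(2,7).
Bases of U(2,7) are all 2-element subsets of 7 elements.
Number of bases = (7 choose 2) = 21.

21


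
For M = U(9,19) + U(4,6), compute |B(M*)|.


(M1+M2)* = M1* + M2*.
M1* = U(10,19), bases: C(19,10) = 92378.
M2* = U(2,6), bases: C(6,2) = 15.
|B(M*)| = 92378 * 15 = 1385670.

1385670


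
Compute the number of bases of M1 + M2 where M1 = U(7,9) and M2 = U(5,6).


Bases of a direct sum M1 + M2: |B| = |B(M1)| * |B(M2)|.
|B(U(7,9))| = C(9,7) = 36.
|B(U(5,6))| = C(6,5) = 6.
Total bases = 36 * 6 = 216.

216


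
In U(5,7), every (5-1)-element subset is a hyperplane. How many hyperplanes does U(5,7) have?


Hyperplanes of U(5,7) are flats of rank 4.
In a uniform matroid, these are exactly the (4)-element subsets.
Count = C(7,4) = 7! / (4! * 3!) = 35.

35


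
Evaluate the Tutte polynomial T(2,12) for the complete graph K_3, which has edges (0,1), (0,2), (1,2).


T(K_3; x,y) = x^2 + x + y.
T(2,12) = 4 + 2 + 12 = 18.

18


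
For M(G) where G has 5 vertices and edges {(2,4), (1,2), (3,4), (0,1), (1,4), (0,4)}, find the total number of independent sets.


An independent set in a graphic matroid is an acyclic edge subset.
G has 5 vertices and 6 edges.
Enumerate all 2^6 = 64 subsets, checking for acyclicity.
Total independent sets = 48.

48


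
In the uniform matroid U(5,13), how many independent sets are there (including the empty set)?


Independent sets of U(5,13) are all subsets of size <= 5.
Count = (13 choose 0) + (13 choose 1) + (13 choose 2) + (13 choose 3) + (13 choose 4) + (13 choose 5)
     = 1 + 13 + 78 + 286 + 715 + 1287
     = 2380.

2380


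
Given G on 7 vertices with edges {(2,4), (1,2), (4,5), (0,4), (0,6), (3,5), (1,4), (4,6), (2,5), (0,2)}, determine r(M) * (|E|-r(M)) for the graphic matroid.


r(M) = |V| - c = 7 - 1 = 6.
nullity = |E| - r(M) = 10 - 6 = 4.
Product = 6 * 4 = 24.

24


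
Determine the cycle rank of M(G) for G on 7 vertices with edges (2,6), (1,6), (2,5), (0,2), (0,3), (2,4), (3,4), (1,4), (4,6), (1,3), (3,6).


Cycle rank (nullity) = |E| - r(M) = |E| - (|V| - c).
|E| = 11, |V| = 7, c = 1.
Nullity = 11 - (7 - 1) = 11 - 6 = 5.

5


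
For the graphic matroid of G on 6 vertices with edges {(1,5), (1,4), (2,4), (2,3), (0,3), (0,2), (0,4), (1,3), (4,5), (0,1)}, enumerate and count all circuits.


A circuit in a graphic matroid = edge set of a simple cycle.
G has 6 vertices and 10 edges.
Enumerating all minimal edge subsets forming cycles...
Total circuits found: 21.

21


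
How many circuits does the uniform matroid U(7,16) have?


In U(7,16), circuits are the (8)-element subsets.
Any set of 8 elements is dependent, and removing any one element gives
an independent set of size 7, so it is a minimal dependent set.
Number of circuits = (16 choose 8) = 12870.

12870


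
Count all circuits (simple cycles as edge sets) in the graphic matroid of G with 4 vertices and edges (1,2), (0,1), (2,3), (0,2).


A circuit in a graphic matroid = edge set of a simple cycle.
G has 4 vertices and 4 edges.
Enumerating all minimal edge subsets forming cycles...
Total circuits found: 1.

1


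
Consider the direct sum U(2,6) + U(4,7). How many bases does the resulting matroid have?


Bases of a direct sum M1 + M2: |B| = |B(M1)| * |B(M2)|.
|B(U(2,6))| = C(6,2) = 15.
|B(U(4,7))| = C(7,4) = 35.
Total bases = 15 * 35 = 525.

525


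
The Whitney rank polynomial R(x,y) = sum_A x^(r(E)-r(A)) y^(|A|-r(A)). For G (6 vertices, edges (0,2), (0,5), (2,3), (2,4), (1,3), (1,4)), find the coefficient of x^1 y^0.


R(x,y) = sum over A in 2^E of x^(r(E)-r(A)) * y^(|A|-r(A)).
G has 6 vertices, 6 edges. r(E) = 5.
Enumerate all 2^6 = 64 subsets.
Count subsets with r(E)-r(A)=1 and |A|-r(A)=0: 14.

14


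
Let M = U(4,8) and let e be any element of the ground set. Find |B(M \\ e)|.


Deleting e from U(4,8) gives U(4,7) since n > r.
Bases of U(4,7) = C(7,4) = 7! / (4! * 3!) = 35.

35


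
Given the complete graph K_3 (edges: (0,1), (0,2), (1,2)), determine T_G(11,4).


T(K_3; x,y) = x^2 + x + y.
T(11,4) = 121 + 11 + 4 = 136.

136


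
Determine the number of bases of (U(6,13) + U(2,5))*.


(M1+M2)* = M1* + M2*.
M1* = U(7,13), bases: C(13,7) = 1716.
M2* = U(3,5), bases: C(5,3) = 10.
|B(M*)| = 1716 * 10 = 17160.

17160


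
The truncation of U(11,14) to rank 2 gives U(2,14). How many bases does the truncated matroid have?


Truncating U(11,14) to rank 2 gives U(2,14).
Bases of U(2,14) are all 2-element subsets of 14 elements.
Number of bases = (14 choose 2) = 91.

91


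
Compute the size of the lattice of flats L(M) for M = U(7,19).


Flats of U(7,19): every subset of size < 7 is a flat, plus E itself.
Count = (19 choose 0) + (19 choose 1) + (19 choose 2) + (19 choose 3) + (19 choose 4) + (19 choose 5) + (19 choose 6) + 1
     = 1 + 19 + 171 + 969 + 3876 + 11628 + 27132 + 1
     = 43797.

43797


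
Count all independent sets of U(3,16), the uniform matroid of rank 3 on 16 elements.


Independent sets of U(3,16) are all subsets of size <= 3.
Count = (16 choose 0) + (16 choose 1) + (16 choose 2) + (16 choose 3)
     = 1 + 16 + 120 + 560
     = 697.

697


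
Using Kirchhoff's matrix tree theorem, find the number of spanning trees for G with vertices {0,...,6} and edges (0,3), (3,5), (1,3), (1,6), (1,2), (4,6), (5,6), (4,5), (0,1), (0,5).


By Kirchhoff's matrix tree theorem, the number of spanning trees equals
the determinant of any cofactor of the Laplacian matrix L.
G has 7 vertices and 10 edges.
Computing the (6 x 6) cofactor determinant gives 64.

64


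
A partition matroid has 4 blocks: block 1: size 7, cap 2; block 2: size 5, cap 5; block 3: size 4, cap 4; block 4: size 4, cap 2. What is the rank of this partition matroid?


Rank of a partition matroid = sum of min(|Si|, ci) for each block.
= min(7,2) + min(5,5) + min(4,4) + min(4,2)
= 2 + 5 + 4 + 2
= 13.

13


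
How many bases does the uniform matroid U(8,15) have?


Bases of U(8,15) are all 8-element subsets of the 15-element ground set.
Number of bases = C(15,8).
C(15,8) = 6435.

6435


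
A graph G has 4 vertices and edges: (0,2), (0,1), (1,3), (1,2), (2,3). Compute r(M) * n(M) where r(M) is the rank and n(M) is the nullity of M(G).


r(M) = |V| - c = 4 - 1 = 3.
nullity = |E| - r(M) = 5 - 3 = 2.
Product = 3 * 2 = 6.

6


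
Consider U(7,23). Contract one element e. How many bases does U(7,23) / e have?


Contracting e from U(7,23) gives U(6,22).
Bases of U(6,22) = (22 choose 6) = 74613.

74613


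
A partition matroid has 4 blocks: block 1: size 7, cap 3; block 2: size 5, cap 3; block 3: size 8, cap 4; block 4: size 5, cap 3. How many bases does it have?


A basis picks exactly ci elements from block i.
Number of bases = product of C(|Si|, ci).
= C(7,3) * C(5,3) * C(8,4) * C(5,3)
= 35 * 10 * 70 * 10
= 245000.

245000


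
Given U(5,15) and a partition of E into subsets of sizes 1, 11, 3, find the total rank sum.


r(Ai) = min(|Ai|, 5) for each part.
Sum = min(1,5) + min(11,5) + min(3,5)
    = 1 + 5 + 3
    = 9.

9


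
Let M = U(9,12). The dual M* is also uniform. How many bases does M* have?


The dual of U(r,n) is U(n-r, n) = U(3,12).
Bases of U(3,12) are all (3)-element subsets.
|B(M*)| = (12 choose 3) = 220.

220


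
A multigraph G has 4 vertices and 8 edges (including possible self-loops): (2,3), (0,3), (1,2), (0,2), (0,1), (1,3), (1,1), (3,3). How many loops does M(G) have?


In a graphic matroid, a loop is a self-loop edge (u,u) with rank 0.
Examining all 8 edges for self-loops...
Self-loops found: (1,1), (3,3)
Number of loops = 2.

2


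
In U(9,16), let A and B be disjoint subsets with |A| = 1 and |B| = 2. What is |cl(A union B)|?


|A union B| = 1 + 2 = 3 (disjoint).
In U(9,16), cl(S) = S if |S| < 9, else cl(S) = E.
Since 3 < 9, cl(A union B) = A union B.
|cl(A union B)| = 3.

3


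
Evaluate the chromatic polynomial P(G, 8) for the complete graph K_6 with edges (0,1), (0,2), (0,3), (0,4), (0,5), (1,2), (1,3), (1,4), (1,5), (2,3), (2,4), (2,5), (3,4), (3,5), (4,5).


P(K_6, k) = k(k-1)(k-2)...(k-5).
P(8) = (8) * (7) * (6) * (5) * (4) * (3) = 20160.

20160


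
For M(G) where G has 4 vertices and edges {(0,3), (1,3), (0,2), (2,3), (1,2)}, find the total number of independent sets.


An independent set in a graphic matroid is an acyclic edge subset.
G has 4 vertices and 5 edges.
Enumerate all 2^5 = 32 subsets, checking for acyclicity.
Total independent sets = 24.

24


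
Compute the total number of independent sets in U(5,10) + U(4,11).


For a direct sum, |I(M1+M2)| = |I(M1)| * |I(M2)|.
|I(U(5,10))| = sum C(10,k) for k=0..5 = 638.
|I(U(4,11))| = sum C(11,k) for k=0..4 = 562.
Total = 638 * 562 = 358556.

358556


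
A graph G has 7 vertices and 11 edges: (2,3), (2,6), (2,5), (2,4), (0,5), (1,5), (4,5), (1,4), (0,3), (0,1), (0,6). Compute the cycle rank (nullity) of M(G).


Cycle rank (nullity) = |E| - r(M) = |E| - (|V| - c).
|E| = 11, |V| = 7, c = 1.
Nullity = 11 - (7 - 1) = 11 - 6 = 5.

5


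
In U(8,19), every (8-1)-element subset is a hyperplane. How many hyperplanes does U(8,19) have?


Hyperplanes of U(8,19) are flats of rank 7.
In a uniform matroid, these are exactly the (7)-element subsets.
Count = C(19,7) = 50388.

50388


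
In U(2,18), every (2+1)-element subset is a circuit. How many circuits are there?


In U(2,18), circuits are the (3)-element subsets.
Any set of 3 elements is dependent, and removing any one element gives
an independent set of size 2, so it is a minimal dependent set.
Number of circuits = C(18,3) = 18! / (3! * 15!) = 816.

816


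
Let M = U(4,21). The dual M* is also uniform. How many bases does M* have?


The dual of U(r,n) is U(n-r, n) = U(17,21).
Bases of U(17,21) are all (17)-element subsets.
|B(M*)| = C(21,17) = 5985.

5985


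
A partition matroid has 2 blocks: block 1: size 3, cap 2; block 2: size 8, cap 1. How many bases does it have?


A basis picks exactly ci elements from block i.
Number of bases = product of C(|Si|, ci).
= C(3,2) * C(8,1)
= 3 * 8
= 24.

24


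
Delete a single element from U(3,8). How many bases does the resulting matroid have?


Deleting e from U(3,8) gives U(3,7) since n > r.
Bases of U(3,7) = C(7,3) = (7 * 6 * 5) / (1 * 2 * 3) = 35.

35


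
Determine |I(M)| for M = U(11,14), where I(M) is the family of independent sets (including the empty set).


Independent sets of U(11,14) are all subsets of size <= 11.
Count = (14 choose 0) + (14 choose 1) + (14 choose 2) + (14 choose 3) + (14 choose 4) + (14 choose 5) + (14 choose 6) + (14 choose 7) + (14 choose 8) + (14 choose 9) + (14 choose 10) + (14 choose 11)
     = 1 + 14 + 91 + 364 + 1001 + 2002 + 3003 + 3432 + 3003 + 2002 + 1001 + 364
     = 16278.

16278


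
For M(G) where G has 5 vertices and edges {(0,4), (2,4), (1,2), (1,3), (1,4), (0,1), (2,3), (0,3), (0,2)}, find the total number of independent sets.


An independent set in a graphic matroid is an acyclic edge subset.
G has 5 vertices and 9 edges.
Enumerate all 2^9 = 512 subsets, checking for acyclicity.
Total independent sets = 198.

198


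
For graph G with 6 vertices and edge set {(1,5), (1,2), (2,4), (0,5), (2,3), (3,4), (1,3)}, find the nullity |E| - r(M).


Cycle rank (nullity) = |E| - r(M) = |E| - (|V| - c).
|E| = 7, |V| = 6, c = 1.
Nullity = 7 - (6 - 1) = 7 - 5 = 2.

2


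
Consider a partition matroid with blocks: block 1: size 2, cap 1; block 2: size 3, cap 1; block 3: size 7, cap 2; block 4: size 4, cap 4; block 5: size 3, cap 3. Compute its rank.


Rank of a partition matroid = sum of min(|Si|, ci) for each block.
= min(2,1) + min(3,1) + min(7,2) + min(4,4) + min(3,3)
= 1 + 1 + 2 + 4 + 3
= 11.

11


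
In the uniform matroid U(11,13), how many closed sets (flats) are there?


Flats of U(11,13): every subset of size < 11 is a flat, plus E itself.
Count = C(13,0) + C(13,1) + C(13,2) + C(13,3) + C(13,4) + C(13,5) + C(13,6) + C(13,7) + C(13,8) + C(13,9) + C(13,10) + 1
     = 1 + 13 + 78 + 286 + 715 + 1287 + 1716 + 1716 + 1287 + 715 + 286 + 1
     = 8101.

8101


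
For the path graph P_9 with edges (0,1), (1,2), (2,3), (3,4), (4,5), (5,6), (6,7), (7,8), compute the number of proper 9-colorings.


P(P_9, k) = k * (k-1)^(8).
P(9) = 9 * 8^8 = 9 * 16777216 = 150994944.

150994944


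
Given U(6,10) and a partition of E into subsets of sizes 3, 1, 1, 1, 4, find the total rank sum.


r(Ai) = min(|Ai|, 6) for each part.
Sum = min(3,6) + min(1,6) + min(1,6) + min(1,6) + min(4,6)
    = 3 + 1 + 1 + 1 + 4
    = 10.

10


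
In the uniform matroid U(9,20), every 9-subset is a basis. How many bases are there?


Bases of U(9,20) are all 9-element subsets of the 20-element ground set.
Number of bases = C(20,9).
C(20,9) = 167960.

167960


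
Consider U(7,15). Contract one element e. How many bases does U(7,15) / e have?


Contracting e from U(7,15) gives U(6,14).
Bases of U(6,14) = (14 choose 6) = 3003.

3003


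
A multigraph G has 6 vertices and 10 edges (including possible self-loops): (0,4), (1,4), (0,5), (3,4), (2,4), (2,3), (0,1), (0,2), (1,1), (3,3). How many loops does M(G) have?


In a graphic matroid, a loop is a self-loop edge (u,u) with rank 0.
Examining all 10 edges for self-loops...
Self-loops found: (1,1), (3,3)
Number of loops = 2.

2


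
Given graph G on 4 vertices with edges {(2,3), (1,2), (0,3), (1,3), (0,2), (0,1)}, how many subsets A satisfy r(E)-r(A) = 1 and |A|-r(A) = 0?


R(x,y) = sum over A in 2^E of x^(r(E)-r(A)) * y^(|A|-r(A)).
G has 4 vertices, 6 edges. r(E) = 3.
Enumerate all 2^6 = 64 subsets.
Count subsets with r(E)-r(A)=1 and |A|-r(A)=0: 15.

15


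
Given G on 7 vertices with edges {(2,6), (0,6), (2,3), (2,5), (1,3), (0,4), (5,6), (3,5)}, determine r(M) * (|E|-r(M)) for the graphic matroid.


r(M) = |V| - c = 7 - 1 = 6.
nullity = |E| - r(M) = 8 - 6 = 2.
Product = 6 * 2 = 12.

12


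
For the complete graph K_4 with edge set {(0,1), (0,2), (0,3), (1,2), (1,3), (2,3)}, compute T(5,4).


T(K_4; x,y) = x^3 + 3x^2 + 4xy + 2x + y^3 + 3y^2 + 2y.
Substituting x=5, y=4:
= 125 + 75 + 80 + 10 + 64 + 48 + 8
= 410.

410


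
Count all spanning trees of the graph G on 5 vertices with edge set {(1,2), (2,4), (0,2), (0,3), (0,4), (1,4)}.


By Kirchhoff's matrix tree theorem, the number of spanning trees equals
the determinant of any cofactor of the Laplacian matrix L.
G has 5 vertices and 6 edges.
Computing the (4 x 4) cofactor determinant gives 8.

8


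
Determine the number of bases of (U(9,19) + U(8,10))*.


(M1+M2)* = M1* + M2*.
M1* = U(10,19), bases: C(19,10) = 92378.
M2* = U(2,10), bases: C(10,2) = 45.
|B(M*)| = 92378 * 45 = 4157010.

4157010


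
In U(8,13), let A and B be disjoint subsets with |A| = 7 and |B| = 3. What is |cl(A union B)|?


|A union B| = 7 + 3 = 10 (disjoint).
In U(8,13), cl(S) = S if |S| < 8, else cl(S) = E.
Since 10 >= 8, cl(A union B) = E.
|cl(A union B)| = 13.

13


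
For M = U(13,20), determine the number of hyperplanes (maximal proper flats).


Hyperplanes of U(13,20) are flats of rank 12.
In a uniform matroid, these are exactly the (12)-element subsets.
Count = C(20,12) = 20! / (12! * 8!) = 125970.

125970


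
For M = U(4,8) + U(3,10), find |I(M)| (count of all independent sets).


For a direct sum, |I(M1+M2)| = |I(M1)| * |I(M2)|.
|I(U(4,8))| = sum C(8,k) for k=0..4 = 163.
|I(U(3,10))| = sum C(10,k) for k=0..3 = 176.
Total = 163 * 176 = 28688.

28688


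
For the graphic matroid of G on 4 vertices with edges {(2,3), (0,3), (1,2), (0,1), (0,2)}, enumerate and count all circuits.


A circuit in a graphic matroid = edge set of a simple cycle.
G has 4 vertices and 5 edges.
Enumerating all minimal edge subsets forming cycles...
Total circuits found: 3.

3


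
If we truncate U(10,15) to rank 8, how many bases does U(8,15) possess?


Truncating U(10,15) to rank 8 gives U(8,15).
Bases of U(8,15) are all 8-element subsets of 15 elements.
Number of bases = (15 choose 8) = 6435.

6435


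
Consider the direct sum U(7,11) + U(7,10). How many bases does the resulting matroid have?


Bases of a direct sum M1 + M2: |B| = |B(M1)| * |B(M2)|.
|B(U(7,11))| = C(11,7) = 330.
|B(U(7,10))| = C(10,7) = 120.
Total bases = 330 * 120 = 39600.

39600


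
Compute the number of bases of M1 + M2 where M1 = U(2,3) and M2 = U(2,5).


Bases of a direct sum M1 + M2: |B| = |B(M1)| * |B(M2)|.
|B(U(2,3))| = C(3,2) = 3.
|B(U(2,5))| = C(5,2) = 10.
Total bases = 3 * 10 = 30.

30


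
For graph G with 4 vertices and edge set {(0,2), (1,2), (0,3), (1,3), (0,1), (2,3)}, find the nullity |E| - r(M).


Cycle rank (nullity) = |E| - r(M) = |E| - (|V| - c).
|E| = 6, |V| = 4, c = 1.
Nullity = 6 - (4 - 1) = 6 - 3 = 3.

3


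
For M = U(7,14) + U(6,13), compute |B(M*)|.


(M1+M2)* = M1* + M2*.
M1* = U(7,14), bases: C(14,7) = 3432.
M2* = U(7,13), bases: C(13,7) = 1716.
|B(M*)| = 3432 * 1716 = 5889312.

5889312


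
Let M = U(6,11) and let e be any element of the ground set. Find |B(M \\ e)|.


Deleting e from U(6,11) gives U(6,10) since n > r.
Bases of U(6,10) = C(10,6) = 210.

210


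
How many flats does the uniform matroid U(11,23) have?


Flats of U(11,23): every subset of size < 11 is a flat, plus E itself.
Count = (23 choose 0) + (23 choose 1) + (23 choose 2) + (23 choose 3) + (23 choose 4) + (23 choose 5) + (23 choose 6) + (23 choose 7) + (23 choose 8) + (23 choose 9) + (23 choose 10) + 1
     = 1 + 23 + 253 + 1771 + 8855 + 33649 + 100947 + 245157 + 490314 + 817190 + 1144066 + 1
     = 2842227.

2842227


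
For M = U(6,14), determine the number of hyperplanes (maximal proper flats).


Hyperplanes of U(6,14) are flats of rank 5.
In a uniform matroid, these are exactly the (5)-element subsets.
Count = (14 choose 5) = 2002.

2002


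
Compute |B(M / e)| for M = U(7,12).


Contracting e from U(7,12) gives U(6,11).
Bases of U(6,11) = C(11,6) = 462.

462


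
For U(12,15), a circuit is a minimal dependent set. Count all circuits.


In U(12,15), circuits are the (13)-element subsets.
Any set of 13 elements is dependent, and removing any one element gives
an independent set of size 12, so it is a minimal dependent set.
Number of circuits = C(15,13) = 105.

105


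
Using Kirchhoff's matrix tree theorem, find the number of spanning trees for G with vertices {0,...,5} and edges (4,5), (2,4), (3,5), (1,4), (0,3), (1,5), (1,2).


By Kirchhoff's matrix tree theorem, the number of spanning trees equals
the determinant of any cofactor of the Laplacian matrix L.
G has 6 vertices and 7 edges.
Computing the (5 x 5) cofactor determinant gives 8.

8


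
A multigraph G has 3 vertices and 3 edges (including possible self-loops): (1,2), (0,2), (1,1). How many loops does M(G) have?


In a graphic matroid, a loop is a self-loop edge (u,u) with rank 0.
Examining all 3 edges for self-loops...
Self-loops found: (1,1)
Number of loops = 1.

1
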